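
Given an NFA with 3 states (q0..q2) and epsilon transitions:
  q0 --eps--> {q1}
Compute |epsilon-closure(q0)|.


Starting from q0
Initialize closure = {q0}
Follow epsilon from q0 -> add q1
Final closure: {q0, q1}
Size = 2

2


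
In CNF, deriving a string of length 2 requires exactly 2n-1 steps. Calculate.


Chomsky Normal Form derivation:
String length n = 2
Each step either:
  - Splits a nonterminal into two (n-1 such steps)
  - Converts a nonterminal to terminal (n such steps)
Total = (n-1) + n = 2n - 1
= 2(2) - 1
= 4 - 1
= 3

3


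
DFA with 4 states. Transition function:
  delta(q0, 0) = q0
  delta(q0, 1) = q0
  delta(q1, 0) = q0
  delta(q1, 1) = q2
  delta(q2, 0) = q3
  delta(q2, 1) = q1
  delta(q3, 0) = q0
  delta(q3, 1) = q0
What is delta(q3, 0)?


Looking up transition function:
delta(q3, 0) in the table
Row: q3, Column: 0
Result: q0

q0


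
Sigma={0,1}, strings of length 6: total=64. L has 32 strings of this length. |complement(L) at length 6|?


Alphabet: {0,1}
String length: 6
Total strings of length 6 = 2^6 = 64
Strings in L = 32
Complement = total - |L|
= 64 - 32
= 32

32


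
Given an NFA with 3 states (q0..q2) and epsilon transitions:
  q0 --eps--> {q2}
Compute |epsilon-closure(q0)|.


Starting from q0
Initialize closure = {q0}
Follow epsilon from q0 -> add q2
Final closure: {q0, q2}
Size = 2

2


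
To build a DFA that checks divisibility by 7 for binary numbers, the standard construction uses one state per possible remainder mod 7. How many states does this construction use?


Divisibility by 7 is tracked via the remainder mod 7: 0, 1, ..., 6
The construction assigns one state to each remainder
Number of remainders = 7

7


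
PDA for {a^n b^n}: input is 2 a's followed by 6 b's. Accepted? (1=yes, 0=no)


Language requires equal numbers of a's and b's
PDA pushes for each 'a', pops for each 'b'
Number of a's = 2
Number of b's = 6
2 != 6 -> Reject

0


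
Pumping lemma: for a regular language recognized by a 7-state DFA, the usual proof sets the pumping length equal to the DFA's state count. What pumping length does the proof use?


Pumping lemma for regular languages (standard proof):
Take p = |Q|, the number of DFA states.
Any string of length >= |Q| passes through |Q|+1 states while reading its first |Q| symbols,
so by pigeonhole some state repeats, giving the loop that can be pumped.
Here |Q| = 7
Therefore the proof uses p = 7

7


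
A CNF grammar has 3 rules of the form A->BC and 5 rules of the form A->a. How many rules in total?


CNF allows two rule forms:
  A -> BC (binary): 3 rules
  A -> a (terminal): 5 rules
Total = 3 + 5 = 8

8


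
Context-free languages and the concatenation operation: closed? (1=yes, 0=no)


CFL closure properties:
  Closed under: union, concatenation, Kleene star
  NOT closed under: intersection, complement
Operation 'concatenation' is in closed list -> Yes (closed)

1


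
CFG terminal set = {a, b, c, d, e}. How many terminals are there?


Terminal symbols: a, b, c, d, e
Counting each: a (#1), b (#2), c (#3), d (#4), e (#5)
Total = 5

5


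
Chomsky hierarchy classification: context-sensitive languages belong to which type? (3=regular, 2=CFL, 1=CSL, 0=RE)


Chomsky hierarchy levels:
  Type 3: Regular (DFA/NFA/regex)
  Type 2: Context-free (PDA)
  Type 1: Context-sensitive
  Type 0: Recursively enumerable (TM)
'context-sensitive' corresponds to Type 1

1


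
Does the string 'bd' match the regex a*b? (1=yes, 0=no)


Pattern: a*b
String: 'bd'
Pattern requires: zero or more 'a's followed by exactly one 'b'
Found 0 leading 'a's
Remaining: 'bd'
Remaining is not 'b' -> no match
Result: 0

0


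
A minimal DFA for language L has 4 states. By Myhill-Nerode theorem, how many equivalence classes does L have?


Myhill-Nerode theorem:
Number of equivalence classes = number of states in minimal DFA
Minimal DFA states = 4
Therefore equivalence classes = 4

4


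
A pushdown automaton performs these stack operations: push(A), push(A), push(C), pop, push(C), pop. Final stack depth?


Tracing stack operations:
  push(A) -> stack = [A], depth=1
  push(A) -> stack = [A,A], depth=2
  push(C) -> stack = [A,A,C], depth=3
  pop -> removed C, stack = [A,A], depth=2
  push(C) -> stack = [A,A,C], depth=3
  pop -> removed C, stack = [A,A], depth=2
Final depth = 2

2


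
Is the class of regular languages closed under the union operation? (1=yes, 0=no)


Regular languages are closed under:
- Union (DFA product construction)
- Intersection (DFA product construction)
- Complement (swap accept/reject states)
- Concatenation (NFA construction)
- Kleene star (NFA construction)
union is in this list
Therefore: closed

1


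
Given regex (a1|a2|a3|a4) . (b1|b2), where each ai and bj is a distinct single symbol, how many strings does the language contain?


First group: 4 alternatives
Second group: 2 alternatives
Concatenation: each choice from group 1 pairs with each from group 2
Total = 4 x 2 = 8

8


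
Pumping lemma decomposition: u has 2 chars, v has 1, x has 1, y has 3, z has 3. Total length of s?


|s| = |u| + |v| + |x| + |y| + |z|
= 2 + 1 + 1 + 3 + 3
= 3 + 1 + 6
= 4 + 6
= 10

10


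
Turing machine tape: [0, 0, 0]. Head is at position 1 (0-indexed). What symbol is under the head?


Tape: [0, 0, 0]
Positions: 0 1 2
Values:    0 0 0
Head at position 1
tape[1] = 0

0


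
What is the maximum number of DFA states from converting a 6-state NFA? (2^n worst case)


NFA has 6 states
Subset construction: each DFA state = subset of NFA states
Maximum subsets = 2^6
2^6 = 64

64


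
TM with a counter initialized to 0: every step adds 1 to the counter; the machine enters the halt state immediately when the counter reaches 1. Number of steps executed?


Counter starts at 0. Counting sequence:
  Step 1: counter = 1
Counter reached 1 -> halt
Total steps = 1

1


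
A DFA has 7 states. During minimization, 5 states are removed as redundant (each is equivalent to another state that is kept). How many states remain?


Original DFA: 7 states
Redundant states removed: 5
Minimized states = original - removed
= 7 - 5
= 2

2


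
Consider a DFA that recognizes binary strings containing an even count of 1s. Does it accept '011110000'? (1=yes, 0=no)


DFA has 2 states: q_even (start, accept=yes) and q_odd
Processing string '011110000' character by character:
  Position 0: read '0', 1-count=0 -> q_even (no change)
  Position 1: read '1', 1-count=1 -> q_odd
  Position 2: read '1', 1-count=2 -> q_even
  Position 3: read '1', 1-count=3 -> q_odd
  Position 4: read '1', 1-count=4 -> q_even
  Position 5: read '0', 1-count=4 -> q_even (no change)
  Position 6: read '0', 1-count=4 -> q_even (no change)
  Position 7: read '0', 1-count=4 -> q_even (no change)
  Position 8: read '0', 1-count=4 -> q_even (no change)
Final state: q_even, total 1s = 4 (even); the DFA requires an even count -> accept

1


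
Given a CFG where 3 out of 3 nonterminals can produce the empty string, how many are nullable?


Nonterminals: {S, A, B}
A nonterminal is nullable if it can derive epsilon
Counting nullable nonterminals: 3
Total nullable = 3

3


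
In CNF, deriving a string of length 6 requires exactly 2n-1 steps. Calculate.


Chomsky Normal Form derivation:
String length n = 6
Each step either:
  - Splits a nonterminal into two (n-1 such steps)
  - Converts a nonterminal to terminal (n such steps)
Total = (n-1) + n = 2n - 1
= 2(6) - 1
= 12 - 1
= 11

11


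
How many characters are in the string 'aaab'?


String: 'aaab'
Counting characters:
  'a' appears 3 time(s)
  'b' appears 1 time(s)
Total length = 3 + 1 = 4

4


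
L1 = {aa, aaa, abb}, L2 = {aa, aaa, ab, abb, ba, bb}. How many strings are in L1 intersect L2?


L1 = {aa, aaa, abb}
L2 = {aa, aaa, ab, abb, ba, bb}
Checking each string in L1 against L2:
  'aa': in L2? Yes
  'aaa': in L2? Yes
  'abb': in L2? Yes
Intersection = {aa, aaa, abb}
|L1 ∩ L2| = 3

3


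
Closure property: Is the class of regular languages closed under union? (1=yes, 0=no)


Regular languages are closed under all standard operations:
- Union: Yes (product construction)
- Intersection: Yes (product construction)
- Complement: Yes (swap accept/reject)
- Concatenation: Yes (NFA construction)
Operation: union -> Closed

1


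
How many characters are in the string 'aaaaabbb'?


String: 'aaaaabbb'
Counting characters:
  'a' appears 5 time(s)
  'b' appears 3 time(s)
Total length = 5 + 3 = 8

8


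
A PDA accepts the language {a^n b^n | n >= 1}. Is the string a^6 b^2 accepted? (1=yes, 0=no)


Language requires equal numbers of a's and b's
PDA pushes for each 'a', pops for each 'b'
Number of a's = 6
Number of b's = 2
6 != 2 -> Reject

0


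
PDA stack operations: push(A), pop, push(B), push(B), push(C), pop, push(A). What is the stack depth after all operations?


Tracing stack operations:
  push(A) -> stack = [A], depth=1
  pop -> removed A, stack = [], depth=0
  push(B) -> stack = [B], depth=1
  push(B) -> stack = [B,B], depth=2
  push(C) -> stack = [B,B,C], depth=3
  pop -> removed C, stack = [B,B], depth=2
  push(A) -> stack = [B,B,A], depth=3
Final depth = 3

3


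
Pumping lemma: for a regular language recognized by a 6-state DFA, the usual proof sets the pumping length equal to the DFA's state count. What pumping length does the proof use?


Pumping lemma for regular languages (standard proof):
Take p = |Q|, the number of DFA states.
Any string of length >= |Q| passes through |Q|+1 states while reading its first |Q| symbols,
so by pigeonhole some state repeats, giving the loop that can be pumped.
Here |Q| = 6
Therefore the proof uses p = 6

6


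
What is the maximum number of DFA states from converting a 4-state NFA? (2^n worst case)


NFA has 4 states
Subset construction: each DFA state = subset of NFA states
Maximum subsets = 2^4
2^4 = 16

16


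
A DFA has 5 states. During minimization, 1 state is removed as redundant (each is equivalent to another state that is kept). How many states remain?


Original DFA: 5 states
Redundant states removed: 1
Minimized states = original - removed
= 5 - 1
= 4

4


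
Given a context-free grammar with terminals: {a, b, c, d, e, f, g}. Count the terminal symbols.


Terminal symbols: a, b, c, d, e, f, g
Counting each: a (#1), b (#2), c (#3), d (#4), e (#5), f (#6), g (#7)
Total = 7

7


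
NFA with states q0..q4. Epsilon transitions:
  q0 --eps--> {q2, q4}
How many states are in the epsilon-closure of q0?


Starting from q0
Initialize closure = {q0}
Follow epsilon from q0 -> add q2
Follow epsilon from q0 -> add q4
Final closure: {q0, q2, q4}
Size = 3

3


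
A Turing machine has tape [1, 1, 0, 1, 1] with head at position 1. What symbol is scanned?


Tape: [1, 1, 0, 1, 1]
Positions: 0 1 2 3 4
Values:    1 1 0 1 1
Head at position 1
tape[1] = 1

1


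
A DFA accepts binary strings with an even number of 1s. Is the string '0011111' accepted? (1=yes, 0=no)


DFA has 2 states: q_even (start, accept=yes) and q_odd
Processing string '0011111' character by character:
  Position 0: read '0', 1-count=0 -> q_even (no change)
  Position 1: read '0', 1-count=0 -> q_even (no change)
  Position 2: read '1', 1-count=1 -> q_odd
  Position 3: read '1', 1-count=2 -> q_even
  Position 4: read '1', 1-count=3 -> q_odd
  Position 5: read '1', 1-count=4 -> q_even
  Position 6: read '1', 1-count=5 -> q_odd
Final state: q_odd, total 1s = 5 (odd); the DFA requires an even count -> reject

0


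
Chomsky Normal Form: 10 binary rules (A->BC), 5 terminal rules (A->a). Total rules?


CNF allows two rule forms:
  A -> BC (binary): 10 rules
  A -> a (terminal): 5 rules
Total = 10 + 5 = 15

15


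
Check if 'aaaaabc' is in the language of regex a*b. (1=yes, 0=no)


Pattern: a*b
String: 'aaaaabc'
Pattern requires: zero or more 'a's followed by exactly one 'b'
Found 5 leading 'a's
Remaining: 'bc'
Remaining is not 'b' -> no match
Result: 0

0


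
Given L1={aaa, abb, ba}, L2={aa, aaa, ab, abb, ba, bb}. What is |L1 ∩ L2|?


L1 = {aaa, abb, ba}
L2 = {aa, aaa, ab, abb, ba, bb}
Checking each string in L1 against L2:
  'aaa': in L2? Yes
  'abb': in L2? Yes
  'ba': in L2? Yes
Intersection = {aaa, abb, ba}
|L1 ∩ L2| = 3

3


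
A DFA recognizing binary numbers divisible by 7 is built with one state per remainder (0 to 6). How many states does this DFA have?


Divisibility by 7 is tracked via the remainder mod 7: 0, 1, ..., 6
The construction assigns one state to each remainder
Number of remainders = 7

7


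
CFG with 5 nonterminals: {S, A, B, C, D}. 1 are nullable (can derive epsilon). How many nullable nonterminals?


Nonterminals: {S, A, B, C, D}
A nonterminal is nullable if it can derive epsilon
Counting nullable nonterminals: 1
Total nullable = 1

1


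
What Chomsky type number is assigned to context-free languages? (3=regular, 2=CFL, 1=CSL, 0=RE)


Chomsky hierarchy levels:
  Type 3: Regular (DFA/NFA/regex)
  Type 2: Context-free (PDA)
  Type 1: Context-sensitive
  Type 0: Recursively enumerable (TM)
'context-free' corresponds to Type 2

2


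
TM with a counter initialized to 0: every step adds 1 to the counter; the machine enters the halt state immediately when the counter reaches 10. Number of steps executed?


Counter starts at 0. Counting sequence:
  Step 1: counter = 1
  Step 2: counter = 2
  Step 3: counter = 3
  Step 4: counter = 4
  Step 5: counter = 5
  Step 6: counter = 6
  ...
  Step 10: counter = 10
Counter reached 10 -> halt
Total steps = 10

10


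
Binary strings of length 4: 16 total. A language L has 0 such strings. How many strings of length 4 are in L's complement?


Alphabet: {0,1}
String length: 4
Total strings of length 4 = 2^4 = 16
Strings in L = 0
Complement = total - |L|
= 16 - 0
= 16

16


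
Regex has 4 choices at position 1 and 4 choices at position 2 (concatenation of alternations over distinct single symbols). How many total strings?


First group: 4 alternatives
Second group: 4 alternatives
Concatenation: each choice from group 1 pairs with each from group 2
Total = 4 x 4 = 16

16


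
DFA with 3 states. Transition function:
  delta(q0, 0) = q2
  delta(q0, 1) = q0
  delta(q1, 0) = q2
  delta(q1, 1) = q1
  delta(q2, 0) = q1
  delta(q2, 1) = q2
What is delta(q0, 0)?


Looking up transition function:
delta(q0, 0) in the table
Row: q0, Column: 0
Result: q2

q2


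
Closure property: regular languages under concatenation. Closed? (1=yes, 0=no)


Regular languages are closed under:
- Union (DFA product construction)
- Intersection (DFA product construction)
- Complement (swap accept/reject states)
- Concatenation (NFA construction)
- Kleene star (NFA construction)
concatenation is in this list
Therefore: closed

1


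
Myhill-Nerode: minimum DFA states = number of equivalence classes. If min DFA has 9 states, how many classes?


Myhill-Nerode theorem:
Number of equivalence classes = number of states in minimal DFA
Minimal DFA states = 9
Therefore equivalence classes = 9

9


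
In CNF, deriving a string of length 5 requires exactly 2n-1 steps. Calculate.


Chomsky Normal Form derivation:
String length n = 5
Each step either:
  - Splits a nonterminal into two (n-1 such steps)
  - Converts a nonterminal to terminal (n such steps)
Total = (n-1) + n = 2n - 1
= 2(5) - 1
= 10 - 1
= 9

9


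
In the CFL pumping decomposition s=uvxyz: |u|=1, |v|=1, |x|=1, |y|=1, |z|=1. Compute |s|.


|s| = |u| + |v| + |x| + |y| + |z|
= 1 + 1 + 1 + 1 + 1
= 2 + 1 + 2
= 3 + 2
= 5

5


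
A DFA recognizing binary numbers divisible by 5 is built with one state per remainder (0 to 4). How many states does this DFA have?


Divisibility by 5 is tracked via the remainder mod 5: 0, 1, ..., 4
The construction assigns one state to each remainder
Number of remainders = 5

5


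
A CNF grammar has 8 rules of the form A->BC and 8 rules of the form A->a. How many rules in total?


CNF allows two rule forms:
  A -> BC (binary): 8 rules
  A -> a (terminal): 8 rules
Total = 8 + 8 = 16

16


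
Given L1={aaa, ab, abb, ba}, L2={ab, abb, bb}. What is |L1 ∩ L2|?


L1 = {aaa, ab, abb, ba}
L2 = {ab, abb, bb}
Checking each string in L1 against L2:
  'aaa': in L2? No
  'ab': in L2? Yes
  'abb': in L2? Yes
  'ba': in L2? No
Intersection = {ab, abb}
|L1 ∩ L2| = 2

2


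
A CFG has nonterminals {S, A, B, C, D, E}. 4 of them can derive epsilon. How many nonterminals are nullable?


Nonterminals: {S, A, B, C, D, E}
A nonterminal is nullable if it can derive epsilon
Counting nullable nonterminals: 4
Total nullable = 4

4


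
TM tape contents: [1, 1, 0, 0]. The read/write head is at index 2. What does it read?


Tape: [1, 1, 0, 0]
Positions: 0 1 2 3
Values:    1 1 0 0
Head at position 2
tape[2] = 0

0


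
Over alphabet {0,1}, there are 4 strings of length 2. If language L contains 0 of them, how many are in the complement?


Alphabet: {0,1}
String length: 2
Total strings of length 2 = 2^2 = 4
Strings in L = 0
Complement = total - |L|
= 4 - 0
= 4

4


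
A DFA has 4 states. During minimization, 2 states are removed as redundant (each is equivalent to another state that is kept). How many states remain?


Original DFA: 4 states
Redundant states removed: 2
Minimized states = original - removed
= 4 - 2
= 2

2


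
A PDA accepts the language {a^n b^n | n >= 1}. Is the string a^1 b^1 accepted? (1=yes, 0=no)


Language requires equal numbers of a's and b's
PDA pushes for each 'a', pops for each 'b'
Number of a's = 1
Number of b's = 1
1 == 1 -> Accept

1


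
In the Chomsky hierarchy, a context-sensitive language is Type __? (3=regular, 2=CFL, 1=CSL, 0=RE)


Chomsky hierarchy levels:
  Type 3: Regular (DFA/NFA/regex)
  Type 2: Context-free (PDA)
  Type 1: Context-sensitive
  Type 0: Recursively enumerable (TM)
'context-sensitive' corresponds to Type 1

1


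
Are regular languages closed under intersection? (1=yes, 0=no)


Regular languages are closed under:
- Union (DFA product construction)
- Intersection (DFA product construction)
- Complement (swap accept/reject states)
- Concatenation (NFA construction)
- Kleene star (NFA construction)
intersection is in this list
Therefore: closed

1


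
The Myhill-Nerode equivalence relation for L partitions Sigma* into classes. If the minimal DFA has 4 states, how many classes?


Myhill-Nerode theorem:
Number of equivalence classes = number of states in minimal DFA
Minimal DFA states = 4
Therefore equivalence classes = 4

4


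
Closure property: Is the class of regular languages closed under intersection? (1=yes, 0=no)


Regular languages are closed under all standard operations:
- Union: Yes (product construction)
- Intersection: Yes (product construction)
- Complement: Yes (swap accept/reject)
- Concatenation: Yes (NFA construction)
Operation: intersection -> Closed

1


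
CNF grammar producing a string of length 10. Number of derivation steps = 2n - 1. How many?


Chomsky Normal Form derivation:
String length n = 10
Each step either:
  - Splits a nonterminal into two (n-1 such steps)
  - Converts a nonterminal to terminal (n such steps)
Total = (n-1) + n = 2n - 1
= 2(10) - 1
= 20 - 1
= 19

19


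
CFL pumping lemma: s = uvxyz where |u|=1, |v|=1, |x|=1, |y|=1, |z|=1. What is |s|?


|s| = |u| + |v| + |x| + |y| + |z|
= 1 + 1 + 1 + 1 + 1
= 2 + 1 + 2
= 3 + 2
= 5

5


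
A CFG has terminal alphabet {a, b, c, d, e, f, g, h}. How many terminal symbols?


Terminal symbols: a, b, c, d, e, f, g, h
Counting each: a (#1), b (#2), c (#3), d (#4), e (#5), f (#6), g (#7), h (#8)
Total = 8

8


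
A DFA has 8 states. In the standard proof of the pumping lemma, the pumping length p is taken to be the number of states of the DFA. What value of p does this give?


Pumping lemma for regular languages (standard proof):
Take p = |Q|, the number of DFA states.
Any string of length >= |Q| passes through |Q|+1 states while reading its first |Q| symbols,
so by pigeonhole some state repeats, giving the loop that can be pumped.
Here |Q| = 8
Therefore the proof uses p = 8

8


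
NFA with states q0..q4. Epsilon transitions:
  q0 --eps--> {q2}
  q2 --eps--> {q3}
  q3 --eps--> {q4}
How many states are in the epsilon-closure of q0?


Starting from q0
Initialize closure = {q0}
Follow epsilon from q0 -> add q2
Follow epsilon from q2 -> add q3
Follow epsilon from q3 -> add q4
Final closure: {q0, q2, q3, q4}
Size = 4

4


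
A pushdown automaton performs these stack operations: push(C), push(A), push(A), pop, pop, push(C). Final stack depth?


Tracing stack operations:
  push(C) -> stack = [C], depth=1
  push(A) -> stack = [C,A], depth=2
  push(A) -> stack = [C,A,A], depth=3
  pop -> removed A, stack = [C,A], depth=2
  pop -> removed A, stack = [C], depth=1
  push(C) -> stack = [C,C], depth=2
Final depth = 2

2


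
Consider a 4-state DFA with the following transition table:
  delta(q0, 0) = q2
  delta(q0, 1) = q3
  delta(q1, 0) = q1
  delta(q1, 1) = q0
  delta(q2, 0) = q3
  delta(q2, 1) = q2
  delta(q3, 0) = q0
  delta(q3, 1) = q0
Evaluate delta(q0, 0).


Looking up transition function:
delta(q0, 0) in the table
Row: q0, Column: 0
Result: q2

q2


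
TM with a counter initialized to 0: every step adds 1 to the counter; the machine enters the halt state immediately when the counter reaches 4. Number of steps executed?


Counter starts at 0. Counting sequence:
  Step 1: counter = 1
  Step 2: counter = 2
  Step 3: counter = 3
  Step 4: counter = 4
Counter reached 4 -> halt
Total steps = 4

4


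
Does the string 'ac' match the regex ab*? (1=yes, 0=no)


Pattern: ab*
String: 'ac'
Pattern requires: exactly one 'a' followed by zero or more 'b's
First char is 'a' -> OK
Rest 'c': all b's? No
Result: 0

0


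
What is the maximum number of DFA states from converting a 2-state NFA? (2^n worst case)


NFA has 2 states
Subset construction: each DFA state = subset of NFA states
Maximum subsets = 2^2
2^2 = 4

4


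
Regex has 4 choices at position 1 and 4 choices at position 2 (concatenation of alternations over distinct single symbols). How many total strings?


First group: 4 alternatives
Second group: 4 alternatives
Concatenation: each choice from group 1 pairs with each from group 2
Total = 4 x 4 = 16

16


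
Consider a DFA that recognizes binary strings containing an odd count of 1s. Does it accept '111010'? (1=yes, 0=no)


DFA has 2 states: q_even (start, accept=no) and q_odd
Processing string '111010' character by character:
  Position 0: read '1', 1-count=1 -> q_odd
  Position 1: read '1', 1-count=2 -> q_even
  Position 2: read '1', 1-count=3 -> q_odd
  Position 3: read '0', 1-count=3 -> q_odd (no change)
  Position 4: read '1', 1-count=4 -> q_even
  Position 5: read '0', 1-count=4 -> q_even (no change)
Final state: q_even, total 1s = 4 (even); the DFA requires an odd count -> reject

0


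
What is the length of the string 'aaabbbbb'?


String: 'aaabbbbb'
Counting characters:
  'a' appears 3 time(s)
  'b' appears 5 time(s)
Total length = 3 + 5 = 8

8


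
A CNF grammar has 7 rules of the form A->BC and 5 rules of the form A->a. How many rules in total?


CNF allows two rule forms:
  A -> BC (binary): 7 rules
  A -> a (terminal): 5 rules
Total = 7 + 5 = 12

12


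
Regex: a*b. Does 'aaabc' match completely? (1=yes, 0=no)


Pattern: a*b
String: 'aaabc'
Pattern requires: zero or more 'a's followed by exactly one 'b'
Found 3 leading 'a's
Remaining: 'bc'
Remaining is not 'b' -> no match
Result: 0

0


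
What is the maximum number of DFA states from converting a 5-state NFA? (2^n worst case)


NFA has 5 states
Subset construction: each DFA state = subset of NFA states
Maximum subsets = 2^5
2^5 = 32

32


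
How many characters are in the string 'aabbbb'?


String: 'aabbbb'
Counting characters:
  'a' appears 2 time(s)
  'b' appears 4 time(s)
Total length = 2 + 4 = 6

6


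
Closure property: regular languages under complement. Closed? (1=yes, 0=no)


Regular languages are closed under:
- Union (DFA product construction)
- Intersection (DFA product construction)
- Complement (swap accept/reject states)
- Concatenation (NFA construction)
- Kleene star (NFA construction)
complement is in this list
Therefore: closed

1


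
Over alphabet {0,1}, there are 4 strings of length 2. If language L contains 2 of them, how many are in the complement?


Alphabet: {0,1}
String length: 2
Total strings of length 2 = 2^2 = 4
Strings in L = 2
Complement = total - |L|
= 4 - 2
= 2

2


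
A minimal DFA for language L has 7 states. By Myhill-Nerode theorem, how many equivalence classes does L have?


Myhill-Nerode theorem:
Number of equivalence classes = number of states in minimal DFA
Minimal DFA states = 7
Therefore equivalence classes = 7

7


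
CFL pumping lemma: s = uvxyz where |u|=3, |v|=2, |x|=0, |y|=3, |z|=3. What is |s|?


|s| = |u| + |v| + |x| + |y| + |z|
= 3 + 2 + 0 + 3 + 3
= 5 + 0 + 6
= 5 + 6
= 11

11


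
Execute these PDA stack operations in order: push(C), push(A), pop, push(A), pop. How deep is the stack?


Tracing stack operations:
  push(C) -> stack = [C], depth=1
  push(A) -> stack = [C,A], depth=2
  pop -> removed A, stack = [C], depth=1
  push(A) -> stack = [C,A], depth=2
  pop -> removed A, stack = [C], depth=1
Final depth = 1

1


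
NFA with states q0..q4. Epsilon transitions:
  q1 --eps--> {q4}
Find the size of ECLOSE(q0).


Starting from q0
Initialize closure = {q0}
q0 has no outgoing epsilon transitions -> nothing to add
Final closure: {q0}
Size = 1

1


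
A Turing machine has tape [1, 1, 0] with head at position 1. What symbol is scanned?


Tape: [1, 1, 0]
Positions: 0 1 2
Values:    1 1 0
Head at position 1
tape[1] = 1

1


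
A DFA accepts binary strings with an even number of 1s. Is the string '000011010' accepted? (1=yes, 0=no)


DFA has 2 states: q_even (start, accept=yes) and q_odd
Processing string '000011010' character by character:
  Position 0: read '0', 1-count=0 -> q_even (no change)
  Position 1: read '0', 1-count=0 -> q_even (no change)
  Position 2: read '0', 1-count=0 -> q_even (no change)
  Position 3: read '0', 1-count=0 -> q_even (no change)
  Position 4: read '1', 1-count=1 -> q_odd
  Position 5: read '1', 1-count=2 -> q_even
  Position 6: read '0', 1-count=2 -> q_even (no change)
  Position 7: read '1', 1-count=3 -> q_odd
  Position 8: read '0', 1-count=3 -> q_odd (no change)
Final state: q_odd, total 1s = 3 (odd); the DFA requires an even count -> reject

0


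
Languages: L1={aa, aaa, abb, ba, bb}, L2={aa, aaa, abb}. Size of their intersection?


L1 = {aa, aaa, abb, ba, bb}
L2 = {aa, aaa, abb}
Checking each string in L1 against L2:
  'aa': in L2? Yes
  'aaa': in L2? Yes
  'abb': in L2? Yes
  'ba': in L2? No
  'bb': in L2? No
Intersection = {aa, aaa, abb}
|L1 ∩ L2| = 3

3


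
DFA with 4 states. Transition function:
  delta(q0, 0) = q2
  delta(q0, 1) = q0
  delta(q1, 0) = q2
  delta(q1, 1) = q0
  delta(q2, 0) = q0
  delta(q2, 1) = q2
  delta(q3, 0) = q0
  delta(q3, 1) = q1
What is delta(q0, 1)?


Looking up transition function:
delta(q0, 1) in the table
Row: q0, Column: 1
Result: q0

q0


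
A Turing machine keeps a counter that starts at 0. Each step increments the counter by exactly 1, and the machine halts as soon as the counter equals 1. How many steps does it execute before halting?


Counter starts at 0. Counting sequence:
  Step 1: counter = 1
Counter reached 1 -> halt
Total steps = 1

1


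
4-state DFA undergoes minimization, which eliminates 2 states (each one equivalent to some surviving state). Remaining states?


Original DFA: 4 states
Redundant states removed: 2
Minimized states = original - removed
= 4 - 2
= 2

2


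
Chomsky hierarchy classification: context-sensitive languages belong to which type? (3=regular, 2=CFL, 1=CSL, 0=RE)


Chomsky hierarchy levels:
  Type 3: Regular (DFA/NFA/regex)
  Type 2: Context-free (PDA)
  Type 1: Context-sensitive
  Type 0: Recursively enumerable (TM)
'context-sensitive' corresponds to Type 1

1


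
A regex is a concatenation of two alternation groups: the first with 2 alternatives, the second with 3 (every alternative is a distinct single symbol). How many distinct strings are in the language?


First group: 2 alternatives
Second group: 3 alternatives
Concatenation: each choice from group 1 pairs with each from group 2
Total = 2 x 3 = 6

6


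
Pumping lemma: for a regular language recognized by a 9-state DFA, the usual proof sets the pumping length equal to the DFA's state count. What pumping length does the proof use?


Pumping lemma for regular languages (standard proof):
Take p = |Q|, the number of DFA states.
Any string of length >= |Q| passes through |Q|+1 states while reading its first |Q| symbols,
so by pigeonhole some state repeats, giving the loop that can be pumped.
Here |Q| = 9
Therefore the proof uses p = 9

9


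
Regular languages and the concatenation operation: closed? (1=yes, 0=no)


Regular languages are closed under all standard operations:
- Union: Yes (product construction)
- Intersection: Yes (product construction)
- Complement: Yes (swap accept/reject)
- Concatenation: Yes (NFA construction)
Operation: concatenation -> Closed

1


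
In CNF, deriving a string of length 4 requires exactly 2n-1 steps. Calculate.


Chomsky Normal Form derivation:
String length n = 4
Each step either:
  - Splits a nonterminal into two (n-1 such steps)
  - Converts a nonterminal to terminal (n such steps)
Total = (n-1) + n = 2n - 1
= 2(4) - 1
= 8 - 1
= 7

7


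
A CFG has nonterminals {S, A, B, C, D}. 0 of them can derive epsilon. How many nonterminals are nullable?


Nonterminals: {S, A, B, C, D}
A nonterminal is nullable if it can derive epsilon
Counting nullable nonterminals: 0
Total nullable = 0

0


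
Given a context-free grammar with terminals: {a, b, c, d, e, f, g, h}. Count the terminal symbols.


Terminal symbols: a, b, c, d, e, f, g, h
Counting each: a (#1), b (#2), c (#3), d (#4), e (#5), f (#6), g (#7), h (#8)
Total = 8

8


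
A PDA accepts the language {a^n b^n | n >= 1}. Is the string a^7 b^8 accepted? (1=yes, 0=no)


Language requires equal numbers of a's and b's
PDA pushes for each 'a', pops for each 'b'
Number of a's = 7
Number of b's = 8
7 != 8 -> Reject

0


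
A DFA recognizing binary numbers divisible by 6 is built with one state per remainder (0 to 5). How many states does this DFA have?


Divisibility by 6 is tracked via the remainder mod 6: 0, 1, ..., 5
The construction assigns one state to each remainder
Number of remainders = 6

6


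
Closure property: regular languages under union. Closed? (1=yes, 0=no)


Regular languages are closed under:
- Union (DFA product construction)
- Intersection (DFA product construction)
- Complement (swap accept/reject states)
- Concatenation (NFA construction)
- Kleene star (NFA construction)
union is in this list
Therefore: closed

1


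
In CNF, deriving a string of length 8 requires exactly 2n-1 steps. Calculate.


Chomsky Normal Form derivation:
String length n = 8
Each step either:
  - Splits a nonterminal into two (n-1 such steps)
  - Converts a nonterminal to terminal (n such steps)
Total = (n-1) + n = 2n - 1
= 2(8) - 1
= 16 - 1
= 15

15


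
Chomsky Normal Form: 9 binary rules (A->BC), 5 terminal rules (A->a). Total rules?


CNF allows two rule forms:
  A -> BC (binary): 9 rules
  A -> a (terminal): 5 rules
Total = 9 + 5 = 14

14


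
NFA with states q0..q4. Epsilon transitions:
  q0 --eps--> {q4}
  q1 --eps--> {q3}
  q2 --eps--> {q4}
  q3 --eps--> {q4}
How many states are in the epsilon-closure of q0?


Starting from q0
Initialize closure = {q0}
Follow epsilon from q0 -> add q4
Final closure: {q0, q4}
Size = 2

2


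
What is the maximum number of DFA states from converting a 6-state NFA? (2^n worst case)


NFA has 6 states
Subset construction: each DFA state = subset of NFA states
Maximum subsets = 2^6
2^6 = 64

64


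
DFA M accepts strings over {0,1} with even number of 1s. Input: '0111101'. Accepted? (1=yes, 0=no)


DFA has 2 states: q_even (start, accept=yes) and q_odd
Processing string '0111101' character by character:
  Position 0: read '0', 1-count=0 -> q_even (no change)
  Position 1: read '1', 1-count=1 -> q_odd
  Position 2: read '1', 1-count=2 -> q_even
  Position 3: read '1', 1-count=3 -> q_odd
  Position 4: read '1', 1-count=4 -> q_even
  Position 5: read '0', 1-count=4 -> q_even (no change)
  Position 6: read '1', 1-count=5 -> q_odd
Final state: q_odd, total 1s = 5 (odd); the DFA requires an even count -> reject

0


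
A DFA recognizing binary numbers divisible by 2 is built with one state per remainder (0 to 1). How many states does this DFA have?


Divisibility by 2 is tracked via the remainder mod 2: 0, 1, ..., 1
The construction assigns one state to each remainder
Number of remainders = 2

2


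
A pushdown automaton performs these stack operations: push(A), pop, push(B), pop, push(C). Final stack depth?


Tracing stack operations:
  push(A) -> stack = [A], depth=1
  pop -> removed A, stack = [], depth=0
  push(B) -> stack = [B], depth=1
  pop -> removed B, stack = [], depth=0
  push(C) -> stack = [C], depth=1
Final depth = 1

1


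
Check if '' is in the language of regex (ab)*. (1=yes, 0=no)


Pattern: (ab)*
String: ''
Pattern requires: zero or more repetitions of 'ab'
Pairs: []
All pairs are 'ab'? Yes
Result: 1

1


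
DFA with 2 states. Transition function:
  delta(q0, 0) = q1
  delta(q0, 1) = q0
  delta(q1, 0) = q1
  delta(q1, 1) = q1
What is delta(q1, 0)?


Looking up transition function:
delta(q1, 0) in the table
Row: q1, Column: 0
Result: q1

q1


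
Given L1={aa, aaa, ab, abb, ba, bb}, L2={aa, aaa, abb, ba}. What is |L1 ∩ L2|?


L1 = {aa, aaa, ab, abb, ba, bb}
L2 = {aa, aaa, abb, ba}
Checking each string in L1 against L2:
  'aa': in L2? Yes
  'aaa': in L2? Yes
  'ab': in L2? No
  'abb': in L2? Yes
  'ba': in L2? Yes
  'bb': in L2? No
Intersection = {aa, aaa, abb, ba}
|L1 ∩ L2| = 4

4


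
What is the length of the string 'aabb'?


String: 'aabb'
Counting characters:
  'a' appears 2 time(s)
  'b' appears 2 time(s)
Total length = 2 + 2 = 4

4


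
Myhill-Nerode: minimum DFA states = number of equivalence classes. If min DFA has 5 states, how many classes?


Myhill-Nerode theorem:
Number of equivalence classes = number of states in minimal DFA
Minimal DFA states = 5
Therefore equivalence classes = 5

5


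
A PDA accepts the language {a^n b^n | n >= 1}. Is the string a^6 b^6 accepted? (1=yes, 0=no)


Language requires equal numbers of a's and b's
PDA pushes for each 'a', pops for each 'b'
Number of a's = 6
Number of b's = 6
6 == 6 -> Accept

1


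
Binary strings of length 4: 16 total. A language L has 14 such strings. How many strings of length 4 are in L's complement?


Alphabet: {0,1}
String length: 4
Total strings of length 4 = 2^4 = 16
Strings in L = 14
Complement = total - |L|
= 16 - 14
= 2

2


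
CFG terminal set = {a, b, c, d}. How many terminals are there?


Terminal symbols: a, b, c, d
Counting each: a (#1), b (#2), c (#3), d (#4)
Total = 4

4


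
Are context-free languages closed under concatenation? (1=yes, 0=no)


CFL closure properties:
  Closed under: union, concatenation, Kleene star
  NOT closed under: intersection, complement
Operation 'concatenation' is in closed list -> Yes (closed)

1


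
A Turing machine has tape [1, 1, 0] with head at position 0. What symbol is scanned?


Tape: [1, 1, 0]
Positions: 0 1 2
Values:    1 1 0
Head at position 0
tape[0] = 1

1


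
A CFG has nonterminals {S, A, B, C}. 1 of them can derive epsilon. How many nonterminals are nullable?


Nonterminals: {S, A, B, C}
A nonterminal is nullable if it can derive epsilon
Counting nullable nonterminals: 1
Total nullable = 1

1


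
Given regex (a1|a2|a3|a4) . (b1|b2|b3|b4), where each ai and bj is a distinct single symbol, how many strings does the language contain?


First group: 4 alternatives
Second group: 4 alternatives
Concatenation: each choice from group 1 pairs with each from group 2
Total = 4 x 4 = 16

16


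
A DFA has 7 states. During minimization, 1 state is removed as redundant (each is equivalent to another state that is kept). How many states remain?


Original DFA: 7 states
Redundant states removed: 1
Minimized states = original - removed
= 7 - 1
= 6

6


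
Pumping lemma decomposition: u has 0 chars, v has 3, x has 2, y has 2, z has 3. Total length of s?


|s| = |u| + |v| + |x| + |y| + |z|
= 0 + 3 + 2 + 2 + 3
= 3 + 2 + 5
= 5 + 5
= 10

10


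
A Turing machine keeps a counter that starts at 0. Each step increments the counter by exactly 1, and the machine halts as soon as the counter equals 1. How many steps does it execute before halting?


Counter starts at 0. Counting sequence:
  Step 1: counter = 1
Counter reached 1 -> halt
Total steps = 1

1


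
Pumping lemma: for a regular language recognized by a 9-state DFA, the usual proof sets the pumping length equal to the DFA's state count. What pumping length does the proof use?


Pumping lemma for regular languages (standard proof):
Take p = |Q|, the number of DFA states.
Any string of length >= |Q| passes through |Q|+1 states while reading its first |Q| symbols,
so by pigeonhole some state repeats, giving the loop that can be pumped.
Here |Q| = 9
Therefore the proof uses p = 9

9


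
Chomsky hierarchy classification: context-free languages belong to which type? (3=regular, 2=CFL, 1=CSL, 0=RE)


Chomsky hierarchy levels:
  Type 3: Regular (DFA/NFA/regex)
  Type 2: Context-free (PDA)
  Type 1: Context-sensitive
  Type 0: Recursively enumerable (TM)
'context-free' corresponds to Type 2

2


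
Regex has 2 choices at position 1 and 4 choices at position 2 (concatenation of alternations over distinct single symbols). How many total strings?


First group: 2 alternatives
Second group: 4 alternatives
Concatenation: each choice from group 1 pairs with each from group 2
Total = 2 x 4 = 8

8


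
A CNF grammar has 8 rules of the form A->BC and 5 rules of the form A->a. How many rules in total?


CNF allows two rule forms:
  A -> BC (binary): 8 rules
  A -> a (terminal): 5 rules
Total = 8 + 5 = 13

13


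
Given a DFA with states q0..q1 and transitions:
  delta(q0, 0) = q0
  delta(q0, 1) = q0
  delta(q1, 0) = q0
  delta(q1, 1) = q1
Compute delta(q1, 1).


Looking up transition function:
delta(q1, 1) in the table
Row: q1, Column: 1
Result: q1

q1


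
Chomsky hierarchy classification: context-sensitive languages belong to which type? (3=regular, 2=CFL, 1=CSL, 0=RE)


Chomsky hierarchy levels:
  Type 3: Regular (DFA/NFA/regex)
  Type 2: Context-free (PDA)
  Type 1: Context-sensitive
  Type 0: Recursively enumerable (TM)
'context-sensitive' corresponds to Type 1

1


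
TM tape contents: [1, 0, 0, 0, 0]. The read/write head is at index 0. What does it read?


Tape: [1, 0, 0, 0, 0]
Positions: 0 1 2 3 4
Values:    1 0 0 0 0
Head at position 0
tape[0] = 1

1


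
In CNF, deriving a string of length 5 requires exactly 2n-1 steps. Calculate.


Chomsky Normal Form derivation:
String length n = 5
Each step either:
  - Splits a nonterminal into two (n-1 such steps)
  - Converts a nonterminal to terminal (n such steps)
Total = (n-1) + n = 2n - 1
= 2(5) - 1
= 10 - 1
= 9

9


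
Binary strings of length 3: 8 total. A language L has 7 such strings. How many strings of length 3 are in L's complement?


Alphabet: {0,1}
String length: 3
Total strings of length 3 = 2^3 = 8
Strings in L = 7
Complement = total - |L|
= 8 - 7
= 1

1


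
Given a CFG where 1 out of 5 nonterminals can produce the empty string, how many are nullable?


Nonterminals: {S, A, B, C, D}
A nonterminal is nullable if it can derive epsilon
Counting nullable nonterminals: 1
Total nullable = 1

1
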